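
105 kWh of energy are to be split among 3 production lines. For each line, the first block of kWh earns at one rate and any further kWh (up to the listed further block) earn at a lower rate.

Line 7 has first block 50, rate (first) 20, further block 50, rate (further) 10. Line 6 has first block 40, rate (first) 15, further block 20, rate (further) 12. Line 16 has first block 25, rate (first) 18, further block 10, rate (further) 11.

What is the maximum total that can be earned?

Treat each block as its own option and order by rate: Line 7/first 20 > Line 16/first 18 > Line 6/first 15 > Line 6/second 12 > Line 16/second 11 > Line 7/second 10.
Fill Line 7 first block (50 at 20) — 55 left.
Fill Line 16 first block (25 at 18) — 30 left.
30 remain; put them into Line 6 first at 15.
Total = 20×50 + 18×25 + 15×30 = 1900.

1900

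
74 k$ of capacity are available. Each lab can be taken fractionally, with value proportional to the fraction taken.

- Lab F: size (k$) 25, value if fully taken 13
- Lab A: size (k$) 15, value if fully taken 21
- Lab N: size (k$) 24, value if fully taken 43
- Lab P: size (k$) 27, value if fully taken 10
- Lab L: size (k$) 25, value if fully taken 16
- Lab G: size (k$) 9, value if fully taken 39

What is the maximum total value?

Best value per unit of size first: Lab G 39/9≈4.33, Lab N 43/24≈1.79, Lab A 21/15≈1.4, Lab L 16/25≈0.64, Lab F 13/25≈0.52, Lab P 10/27≈0.37.
Take all of Lab G (9 k$, value 39) → 65 k$ left.
Lab N: take in full, 24 k$ for value 43 → 41 left.
Take all of Lab A (15 k$, value 21) → 26 k$ left.
All 25 k$ of Lab L fit (value 16) → 1 remain.
1 k$ left: a 1/25 share of Lab F gives 13×1/25 = 0.52.
Total value = 119.52.

119.52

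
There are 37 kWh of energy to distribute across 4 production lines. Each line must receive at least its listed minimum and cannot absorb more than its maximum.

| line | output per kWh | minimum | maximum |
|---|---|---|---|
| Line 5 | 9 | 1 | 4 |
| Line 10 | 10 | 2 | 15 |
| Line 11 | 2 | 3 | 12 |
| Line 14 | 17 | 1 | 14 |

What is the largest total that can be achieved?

Meeting every minimum uses 1+2+3+1 = 7 kWh, leaving 30.
Order the production lines by output per kWh: Line 14 17 > Line 10 10 > Line 5 9 > Line 11 2.
Line 14 takes 13 more to reach its cap of 14 ; 17 left.
Line 10 takes 13 more to reach its cap of 15 ; 4 left.
Line 5 takes 3 more to reach its cap of 4 ; 1 left.
Line 11 has room for 9 more but only 1 remain, so it gets 4.
Total = 9×4 + 10×15 + 2×4 + 17×14 = 432.

432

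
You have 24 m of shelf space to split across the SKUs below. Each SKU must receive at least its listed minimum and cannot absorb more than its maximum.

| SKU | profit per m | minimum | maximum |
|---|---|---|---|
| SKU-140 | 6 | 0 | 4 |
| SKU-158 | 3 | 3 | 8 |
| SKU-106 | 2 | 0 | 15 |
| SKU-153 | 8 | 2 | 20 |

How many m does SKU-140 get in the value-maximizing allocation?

1

Meeting every minimum uses 0+3+0+2 = 5 m, leaving 19.
Highest profit per m first: SKU-153 8 > SKU-140 6 > SKU-158 3 > SKU-106 2.
SKU-153: +18 to 20 (cap) — 1 left.
SKU-140 has room for 4 more but only 1 remain, so it gets 1.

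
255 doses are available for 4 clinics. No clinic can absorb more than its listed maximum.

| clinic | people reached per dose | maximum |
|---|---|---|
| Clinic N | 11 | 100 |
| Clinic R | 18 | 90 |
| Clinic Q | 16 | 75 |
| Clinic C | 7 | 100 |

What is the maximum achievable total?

3810

Rank by people reached per dose: Clinic R 18 > Clinic Q 16 > Clinic N 11 > Clinic C 7.
Clinic R: +90 to 90 (cap) → 165 left.
Clinic Q takes 75 to reach its cap of 75 → 90 left.
Clinic N has room for 100 but only 90 remain, so it gets 90.
Total = 11×90 + 18×90 + 16×75 = 3810.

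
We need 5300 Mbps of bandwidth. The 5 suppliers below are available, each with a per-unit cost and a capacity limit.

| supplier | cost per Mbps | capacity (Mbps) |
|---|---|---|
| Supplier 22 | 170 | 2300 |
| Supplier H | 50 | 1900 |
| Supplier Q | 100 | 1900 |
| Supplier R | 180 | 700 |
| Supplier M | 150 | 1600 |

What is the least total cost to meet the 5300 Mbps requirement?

510000

Fill from the cheapest supplier first.
Take 1900 from Supplier H at 50 — need 3400 more.
Supplier Q (100): use full 1900 — 1500 Mbps to go.
Supplier M (150): take the remaining 1500 — done.
Supplier 22, Supplier R: unused.
Cost = 1900×50 + 1900×100 + 1500×150 = 510000.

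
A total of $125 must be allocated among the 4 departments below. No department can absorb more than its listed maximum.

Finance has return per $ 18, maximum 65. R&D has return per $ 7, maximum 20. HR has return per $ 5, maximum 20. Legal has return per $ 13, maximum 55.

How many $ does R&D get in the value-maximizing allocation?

5

Order the departments by return per $: Finance 18 > Legal 13 > R&D 7 > HR 5.
Give Finance 65 to hit its cap of 65 → 60 left.
Give Legal 55 to hit its cap of 55 → 5 left.
R&D: +5 (room for 20) → 5. Pool exhausted.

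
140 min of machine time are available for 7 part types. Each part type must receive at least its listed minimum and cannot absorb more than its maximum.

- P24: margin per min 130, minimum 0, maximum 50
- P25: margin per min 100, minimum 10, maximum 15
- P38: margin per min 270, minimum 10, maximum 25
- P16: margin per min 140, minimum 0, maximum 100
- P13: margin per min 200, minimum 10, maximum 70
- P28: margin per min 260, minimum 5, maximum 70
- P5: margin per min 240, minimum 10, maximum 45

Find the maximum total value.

33950

Meeting every minimum uses 0+10+10+0+10+5+10 = 45 min, leaving 95.
Order the part types by margin per min: P38 270 > P28 260 > P5 240 > P13 200 > P16 140 > P24 130 > P25 100.
P38: +15 to 25 (cap) ; 80 left.
Give P28 65 more to hit its cap of 70 ; 15 left.
P5 has room for 35 more but only 15 remain, so it gets 25.
Total = 100×10 + 270×25 + 200×10 + 260×70 + 240×25 = 33950.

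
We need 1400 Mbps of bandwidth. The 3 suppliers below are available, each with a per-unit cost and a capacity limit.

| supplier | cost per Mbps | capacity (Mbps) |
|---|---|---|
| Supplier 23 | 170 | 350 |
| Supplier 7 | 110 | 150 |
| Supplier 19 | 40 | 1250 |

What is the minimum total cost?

66500

Cheapest first:
Supplier 19 at 40: take all 1250 Mbps — 150 still needed.
Supplier 7 at 110: take all 150 Mbps — 0 still needed.
Supplier 23: unused.
Cost = 1250×40 + 150×110 = 66500.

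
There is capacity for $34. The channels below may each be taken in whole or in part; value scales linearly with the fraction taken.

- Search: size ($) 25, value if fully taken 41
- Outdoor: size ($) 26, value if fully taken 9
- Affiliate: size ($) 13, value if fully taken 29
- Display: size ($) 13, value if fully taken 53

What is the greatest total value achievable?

95.12

Sort by value density: Display 53/13≈4.08, Affiliate 29/13≈2.23, Search 41/25≈1.64, Outdoor 9/26≈0.346.
Display: take in full, 13 $ for value 53 ; 21 left.
All 13 $ of Affiliate fit (value 29) ; 8 remain.
Fill the last 8 $ with part of Search: 8/25 of it earns 13.12.
Total value = 95.12.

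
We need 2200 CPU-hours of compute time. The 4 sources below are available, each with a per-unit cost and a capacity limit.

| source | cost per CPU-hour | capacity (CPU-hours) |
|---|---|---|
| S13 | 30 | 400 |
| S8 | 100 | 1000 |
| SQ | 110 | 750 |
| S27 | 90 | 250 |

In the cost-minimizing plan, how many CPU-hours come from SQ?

Use sources in increasing cost order.
Take 400 from S13 at 30 → need 1800 more.
S27 (90): use full 250 → 1550 CPU-hours to go.
Take 1000 from S8 at 100 → need 550 more.
SQ at 110: take 550 of its 750 → requirement met.

550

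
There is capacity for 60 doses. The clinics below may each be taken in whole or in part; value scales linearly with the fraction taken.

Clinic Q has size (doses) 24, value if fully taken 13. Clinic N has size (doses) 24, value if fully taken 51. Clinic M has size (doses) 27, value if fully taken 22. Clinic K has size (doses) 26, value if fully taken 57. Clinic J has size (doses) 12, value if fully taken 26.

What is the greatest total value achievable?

129.75

Sort by value density: Clinic K 57/26≈2.19, Clinic J 26/12≈2.17, Clinic N 51/24≈2.12, Clinic M 22/27≈0.815, Clinic Q 13/24≈0.542.
All 26 doses of Clinic K fit (value 57) — 34 remain.
All 12 doses of Clinic J fit (value 26) — 22 remain.
22 doses left: a 22/24 share of Clinic N gives 51×22/24 = 46.75.
Total value = 129.75.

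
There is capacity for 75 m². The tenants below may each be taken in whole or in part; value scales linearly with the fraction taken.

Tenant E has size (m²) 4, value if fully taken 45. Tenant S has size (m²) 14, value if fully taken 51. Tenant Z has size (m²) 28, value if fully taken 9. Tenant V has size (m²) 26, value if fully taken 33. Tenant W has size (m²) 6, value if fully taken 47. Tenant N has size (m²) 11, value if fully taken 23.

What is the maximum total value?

203.5

Sort by value density: Tenant E 45/4≈11.2, Tenant W 47/6≈7.83, Tenant S 51/14≈3.64, Tenant N 23/11≈2.09, Tenant V 33/26≈1.27, Tenant Z 9/28≈0.321.
Tenant E: take in full, 4 m² for value 45 ; 71 left.
Tenant W: take in full, 6 m² for value 47 ; 65 left.
Tenant S: take in full, 14 m² for value 51 ; 51 left.
Tenant N: take in full, 11 m² for value 23 ; 40 left.
All 26 m² of Tenant V fit (value 33) ; 14 remain.
14 m² left: a 14/28 share of Tenant Z gives 9×14/28 = 4.5.
Total value = 203.5.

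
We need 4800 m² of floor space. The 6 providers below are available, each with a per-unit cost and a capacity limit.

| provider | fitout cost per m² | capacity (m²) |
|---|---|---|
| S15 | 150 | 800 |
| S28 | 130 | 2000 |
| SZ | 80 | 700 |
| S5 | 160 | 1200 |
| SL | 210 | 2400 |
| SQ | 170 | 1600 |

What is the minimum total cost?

645000

Use providers in increasing cost order.
SZ at 80: take all 700 m² ; 4100 still needed.
S28 at 130: take all 2000 m² ; 2100 still needed.
S15 (150): use full 800 ; 1300 m² to go.
S5 (160): use full 1200 ; 100 m² to go.
Take 100 from SQ at 170 to finish.
SL: unused.
Cost = 700×80 + 2000×130 + 800×150 + 1200×160 + 100×170 = 645000.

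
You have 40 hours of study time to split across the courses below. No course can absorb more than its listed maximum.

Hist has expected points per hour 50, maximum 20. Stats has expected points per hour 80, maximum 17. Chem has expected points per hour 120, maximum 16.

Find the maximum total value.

Order the courses by expected points per hour: Chem 120 > Stats 80 > Hist 50.
Chem takes 16 to reach its cap of 16 ; 24 left.
Stats takes 17 to reach its cap of 17 ; 7 left.
Hist has room for 20 but only 7 remain, so it gets 7.
Total = 50×7 + 80×17 + 120×16 = 3630.

3630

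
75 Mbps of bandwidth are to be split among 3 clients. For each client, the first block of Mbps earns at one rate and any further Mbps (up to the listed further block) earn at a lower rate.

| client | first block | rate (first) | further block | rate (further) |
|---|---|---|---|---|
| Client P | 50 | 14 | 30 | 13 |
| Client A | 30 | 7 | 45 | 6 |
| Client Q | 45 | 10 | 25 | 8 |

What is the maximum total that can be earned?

Order all 6 blocks by rate: Client P/first 14 > Client P/second 13 > Client Q/first 10 > Client Q/second 8 > Client A/first 7 > Client A/second 6.
Client P/first (14): +50 ; 25 left.
25 remain; put them into Client P second at 13.
Total = 14×50 + 13×25 = 1025.

1025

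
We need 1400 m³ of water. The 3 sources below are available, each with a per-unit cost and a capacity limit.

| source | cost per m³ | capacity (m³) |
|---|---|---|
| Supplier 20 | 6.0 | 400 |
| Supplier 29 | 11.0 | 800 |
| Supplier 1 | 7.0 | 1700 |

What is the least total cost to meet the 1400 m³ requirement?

Use sources in increasing cost order.
Supplier 20 (6.0): use full 400 → 1000 m³ to go.
Take 1000 from Supplier 1 at 7.0 to finish.
Supplier 29: unused.
Cost = 400×6.0 + 1000×7.0 = 9400.

9400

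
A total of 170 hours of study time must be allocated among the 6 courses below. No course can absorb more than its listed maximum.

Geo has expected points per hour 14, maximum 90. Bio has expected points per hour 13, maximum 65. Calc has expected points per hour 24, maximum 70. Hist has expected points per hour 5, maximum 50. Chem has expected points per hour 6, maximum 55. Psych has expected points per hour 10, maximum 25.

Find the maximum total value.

Order the courses by expected points per hour: Calc 24 > Geo 14 > Bio 13 > Psych 10 > Chem 6 > Hist 5.
Give Calc 70 to hit its cap of 70 → 100 left.
Geo: +90 to 90 (cap) → 10 left.
Only 10 left; Bio takes them to reach 10.
Total = 14×90 + 13×10 + 24×70 = 3070.

3070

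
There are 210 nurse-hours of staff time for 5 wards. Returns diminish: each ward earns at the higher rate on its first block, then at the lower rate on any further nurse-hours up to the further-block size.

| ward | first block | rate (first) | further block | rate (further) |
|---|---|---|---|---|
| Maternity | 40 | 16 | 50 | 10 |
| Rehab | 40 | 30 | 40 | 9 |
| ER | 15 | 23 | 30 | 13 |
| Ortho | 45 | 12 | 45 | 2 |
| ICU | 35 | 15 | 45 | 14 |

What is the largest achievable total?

Rank every tier by rate: Rehab/T1 30 > ER/T1 23 > Maternity/T1 16 > ICU/T1 15 > ICU/T2 14 > ER/T2 13 > Ortho/T1 12 > Maternity/T2 10 > Rehab/T2 9 > Ortho/T2 2.
Rehab/T1 (30): +40 ; 170 left.
ER T1 at 23: fill all 15 ; 155 left.
Maternity T1 at 16: fill all 40 ; 115 left.
ICU T1 at 15: fill all 35 ; 80 left.
Fill ICU T2 block (45 at 14) ; 35 left.
ER/T2 (13): +30 ; 5 left.
Ortho/T1: +5 of 45 at 12; pool empty.
Total = 30×40 + 23×15 + 16×40 + 15×35 + 14×45 + 13×30 + 12×5 = 3790.

3790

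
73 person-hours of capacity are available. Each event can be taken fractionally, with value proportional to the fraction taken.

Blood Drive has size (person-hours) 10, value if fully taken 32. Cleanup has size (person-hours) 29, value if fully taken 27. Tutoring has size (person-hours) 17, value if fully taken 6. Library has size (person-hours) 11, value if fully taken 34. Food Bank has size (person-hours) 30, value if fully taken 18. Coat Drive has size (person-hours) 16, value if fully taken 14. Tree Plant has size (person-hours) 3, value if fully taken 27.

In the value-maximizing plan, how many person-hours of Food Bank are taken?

Sort by value density: Tree Plant 27/3≈9, Blood Drive 32/10≈3.2, Library 34/11≈3.09, Cleanup 27/29≈0.931, Coat Drive 14/16≈0.875, Food Bank 18/30≈0.6, Tutoring 6/17≈0.353.
All 3 person-hours of Tree Plant fit (value 27) → 70 remain.
Take all of Blood Drive (10 person-hours, value 32) → 60 person-hours left.
All 11 person-hours of Library fit (value 34) → 49 remain.
Take all of Cleanup (29 person-hours, value 27) → 20 person-hours left.
Take all of Coat Drive (16 person-hours, value 14) → 4 person-hours left.
Fill the last 4 person-hours with part of Food Bank: 4/30 of it earns 2.4.

4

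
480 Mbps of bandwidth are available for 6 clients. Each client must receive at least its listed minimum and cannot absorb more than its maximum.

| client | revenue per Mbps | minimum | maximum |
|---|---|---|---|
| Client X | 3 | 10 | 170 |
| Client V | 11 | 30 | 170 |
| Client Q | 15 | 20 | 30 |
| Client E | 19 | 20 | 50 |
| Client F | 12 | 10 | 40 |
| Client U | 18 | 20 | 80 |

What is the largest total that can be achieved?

Meeting every minimum uses 10+30+20+20+10+20 = 110 Mbps, leaving 370.
Rank by revenue per Mbps: Client E 19 > Client U 18 > Client Q 15 > Client F 12 > Client V 11 > Client X 3.
Give Client E 30 more to hit its cap of 50 ; 340 left.
Client U takes 60 more to reach its cap of 80 ; 280 left.
Give Client Q 10 more to hit its cap of 30 ; 270 left.
Client F takes 30 more to reach its cap of 40 ; 240 left.
Give Client V 140 more to hit its cap of 170 ; 100 left.
Only 100 left; Client X takes them to reach 110.
Total = 3×110 + 11×170 + 15×30 + 19×50 + 12×40 + 18×80 = 5520.

5520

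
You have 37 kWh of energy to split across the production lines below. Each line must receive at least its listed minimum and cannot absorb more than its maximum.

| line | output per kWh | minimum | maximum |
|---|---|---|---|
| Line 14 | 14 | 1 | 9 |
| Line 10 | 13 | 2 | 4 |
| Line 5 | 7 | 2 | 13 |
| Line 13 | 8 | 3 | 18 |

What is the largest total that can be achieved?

Meeting every minimum uses 1+2+2+3 = 8 kWh, leaving 29.
Highest output per kWh first: Line 14 14 > Line 10 13 > Line 13 8 > Line 5 7.
Line 14 takes 8 more to reach its cap of 9 — 21 left.
Line 10 takes 2 more to reach its cap of 4 — 19 left.
Give Line 13 15 more to hit its cap of 18 — 4 left.
Line 5: +4 (room for 11) → 6. Pool exhausted.
Total = 14×9 + 13×4 + 7×6 + 8×18 = 364.

364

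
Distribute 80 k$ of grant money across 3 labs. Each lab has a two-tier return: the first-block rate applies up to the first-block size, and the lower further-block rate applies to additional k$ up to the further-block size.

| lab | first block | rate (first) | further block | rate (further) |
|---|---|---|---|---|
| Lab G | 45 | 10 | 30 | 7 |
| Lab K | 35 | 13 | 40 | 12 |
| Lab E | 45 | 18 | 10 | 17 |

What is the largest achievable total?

Treat each block as its own option and order by rate: Lab E/tier1 18 > Lab E/tier2 17 > Lab K/tier1 13 > Lab K/tier2 12 > Lab G/tier1 10 > Lab G/tier2 7.
Fill Lab E tier1 block (45 at 18) → 35 left.
Lab E tier2 at 17: fill all 10 → 25 left.
Lab K/tier1: +25 of 35 at 13; pool empty.
Total = 18×45 + 17×10 + 13×25 = 1305.

1305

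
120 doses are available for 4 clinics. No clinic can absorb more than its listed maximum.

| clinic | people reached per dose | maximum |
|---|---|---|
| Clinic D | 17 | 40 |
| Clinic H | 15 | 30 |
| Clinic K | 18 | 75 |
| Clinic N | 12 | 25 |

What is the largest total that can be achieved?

Highest people reached per dose first: Clinic K 18 > Clinic D 17 > Clinic H 15 > Clinic N 12.
Clinic K: +75 to 75 (cap) → 45 left.
Clinic D: +40 to 40 (cap) → 5 left.
Only 5 left; Clinic H takes them to reach 5.
Total = 17×40 + 15×5 + 18×75 = 2105.

2105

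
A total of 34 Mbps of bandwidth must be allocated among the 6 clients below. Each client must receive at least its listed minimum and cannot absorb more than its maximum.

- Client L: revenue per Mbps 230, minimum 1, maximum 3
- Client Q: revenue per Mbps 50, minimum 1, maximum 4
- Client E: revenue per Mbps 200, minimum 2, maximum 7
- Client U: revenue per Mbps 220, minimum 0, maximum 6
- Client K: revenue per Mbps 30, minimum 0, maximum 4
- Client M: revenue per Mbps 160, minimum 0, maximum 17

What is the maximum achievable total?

6180

Meeting every minimum uses 1+1+2+0+0+0 = 4 Mbps, leaving 30.
Order the clients by revenue per Mbps: Client L 230 > Client U 220 > Client E 200 > Client M 160 > Client Q 50 > Client K 30.
Client L: +2 to 3 (cap) → 28 left.
Give Client U 6 more to hit its cap of 6 → 22 left.
Client E takes 5 more to reach its cap of 7 → 17 left.
Client M takes 17 more to reach its cap of 17 → 0 left.
Total = 230×3 + 50×1 + 200×7 + 220×6 + 160×17 = 6180.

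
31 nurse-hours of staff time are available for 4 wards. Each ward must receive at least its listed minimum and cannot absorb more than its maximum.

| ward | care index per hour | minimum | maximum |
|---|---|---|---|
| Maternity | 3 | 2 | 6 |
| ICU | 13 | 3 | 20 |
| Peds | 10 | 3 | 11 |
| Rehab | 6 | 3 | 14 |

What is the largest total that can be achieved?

Meeting every minimum uses 2+3+3+3 = 11 nurse-hours, leaving 20.
Rank by care index per hour: ICU 13 > Peds 10 > Rehab 6 > Maternity 3.
Give ICU 17 more to hit its cap of 20 ; 3 left.
Peds: +3 (room for 8) → 6. Pool exhausted.
Total = 3×2 + 13×20 + 10×6 + 6×3 = 344.

344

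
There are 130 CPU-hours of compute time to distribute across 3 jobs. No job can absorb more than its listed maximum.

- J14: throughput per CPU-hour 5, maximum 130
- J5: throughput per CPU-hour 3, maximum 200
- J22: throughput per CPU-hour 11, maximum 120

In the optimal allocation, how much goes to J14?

Order the jobs by throughput per CPU-hour: J22 11 > J14 5 > J5 3.
Give J22 120 to hit its cap of 120 — 10 left.
J14 has room for 130 but only 10 remain, so it gets 10.

10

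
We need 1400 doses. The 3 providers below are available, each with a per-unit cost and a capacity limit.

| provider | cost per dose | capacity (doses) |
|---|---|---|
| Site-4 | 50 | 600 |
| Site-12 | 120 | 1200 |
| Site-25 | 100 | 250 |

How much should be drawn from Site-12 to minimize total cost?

Fill from the cheapest provider first.
Site-4 at 50: take all 600 doses — 800 still needed.
Site-25 (100): use full 250 — 550 doses to go.
Site-12 (120): take the remaining 550 — done.

550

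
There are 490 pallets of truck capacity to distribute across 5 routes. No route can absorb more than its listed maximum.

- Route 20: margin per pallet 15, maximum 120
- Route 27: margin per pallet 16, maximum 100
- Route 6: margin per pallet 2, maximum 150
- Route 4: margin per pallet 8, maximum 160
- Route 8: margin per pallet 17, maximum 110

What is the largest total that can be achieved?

6550

Rank by margin per pallet: Route 8 17 > Route 27 16 > Route 20 15 > Route 4 8 > Route 6 2.
Route 8: +110 to 110 (cap) ; 380 left.
Route 27 takes 100 to reach its cap of 100 ; 280 left.
Route 20 takes 120 to reach its cap of 120 ; 160 left.
Route 4: +160 to 160 (cap) ; 0 left.
Total = 15×120 + 16×100 + 8×160 + 17×110 = 6550.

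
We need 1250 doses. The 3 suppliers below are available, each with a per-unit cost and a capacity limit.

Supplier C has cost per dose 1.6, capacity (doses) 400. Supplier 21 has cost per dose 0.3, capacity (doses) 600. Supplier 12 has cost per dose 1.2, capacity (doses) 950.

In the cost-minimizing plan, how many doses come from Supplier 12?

Fill from the cheapest supplier first.
Supplier 21 (0.3): use full 600 — 650 doses to go.
Supplier 12 (1.2): take the remaining 650 — done.
Supplier C: unused.

650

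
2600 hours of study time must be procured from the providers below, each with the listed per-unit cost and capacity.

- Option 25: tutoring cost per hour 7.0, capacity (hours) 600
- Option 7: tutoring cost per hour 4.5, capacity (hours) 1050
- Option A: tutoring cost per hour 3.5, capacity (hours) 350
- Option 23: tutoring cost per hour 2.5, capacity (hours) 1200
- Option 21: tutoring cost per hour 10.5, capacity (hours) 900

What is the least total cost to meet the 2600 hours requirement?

Use providers in increasing cost order.
Option 23 (2.5): use full 1200 → 1400 hours to go.
Take 350 from Option A at 3.5 → need 1050 more.
Option 7 at 4.5: take all 1050 hours → 0 still needed.
Option 25, Option 21: unused.
Cost = 1200×2.5 + 350×3.5 + 1050×4.5 = 8950.

8950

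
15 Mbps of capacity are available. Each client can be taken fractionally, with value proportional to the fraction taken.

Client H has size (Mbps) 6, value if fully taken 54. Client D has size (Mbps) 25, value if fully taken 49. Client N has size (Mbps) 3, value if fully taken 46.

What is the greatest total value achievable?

111.76

Sort by value density: Client N 46/3≈15.3, Client H 54/6≈9, Client D 49/25≈1.96.
Take all of Client N (3 Mbps, value 46) ; 12 Mbps left.
Take all of Client H (6 Mbps, value 54) ; 6 Mbps left.
Only 6 Mbps remain; take 6/25 of Client D for value 49×6/25 = 11.76.
Total value = 111.76.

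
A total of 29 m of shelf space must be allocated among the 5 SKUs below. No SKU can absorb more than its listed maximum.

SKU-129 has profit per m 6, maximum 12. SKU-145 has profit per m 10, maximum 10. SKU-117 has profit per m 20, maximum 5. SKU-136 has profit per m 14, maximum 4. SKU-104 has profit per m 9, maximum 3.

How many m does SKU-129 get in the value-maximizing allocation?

7

Rank by profit per m: SKU-117 20 > SKU-136 14 > SKU-145 10 > SKU-104 9 > SKU-129 6.
SKU-117: +5 to 5 (cap) ; 24 left.
Give SKU-136 4 to hit its cap of 4 ; 20 left.
SKU-145 takes 10 to reach its cap of 10 ; 10 left.
SKU-104: +3 to 3 (cap) ; 7 left.
SKU-129: +7 (room for 12) → 7. Pool exhausted.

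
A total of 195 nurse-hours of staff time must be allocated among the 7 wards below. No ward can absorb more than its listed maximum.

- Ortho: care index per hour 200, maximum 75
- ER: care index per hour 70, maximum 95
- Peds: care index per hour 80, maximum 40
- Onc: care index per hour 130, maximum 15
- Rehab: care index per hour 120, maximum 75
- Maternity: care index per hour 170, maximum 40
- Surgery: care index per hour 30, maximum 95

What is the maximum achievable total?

31550

Rank by care index per hour: Ortho 200 > Maternity 170 > Onc 130 > Rehab 120 > Peds 80 > ER 70 > Surgery 30.
Give Ortho 75 to hit its cap of 75 — 120 left.
Maternity: +40 to 40 (cap) — 80 left.
Onc takes 15 to reach its cap of 15 — 65 left.
Rehab: +65 (room for 75) → 65. Pool exhausted.
Total = 200×75 + 130×15 + 120×65 + 170×40 = 31550.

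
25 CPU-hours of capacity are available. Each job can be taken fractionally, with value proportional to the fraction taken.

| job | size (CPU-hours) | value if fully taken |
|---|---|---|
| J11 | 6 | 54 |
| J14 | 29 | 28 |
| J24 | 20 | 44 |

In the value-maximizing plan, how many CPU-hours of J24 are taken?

Sort by value density: J11 54/6≈9, J24 44/20≈2.2, J14 28/29≈0.966.
All 6 CPU-hours of J11 fit (value 54) ; 19 remain.
19 CPU-hours left: a 19/20 share of J24 gives 44×19/20 = 41.8.

19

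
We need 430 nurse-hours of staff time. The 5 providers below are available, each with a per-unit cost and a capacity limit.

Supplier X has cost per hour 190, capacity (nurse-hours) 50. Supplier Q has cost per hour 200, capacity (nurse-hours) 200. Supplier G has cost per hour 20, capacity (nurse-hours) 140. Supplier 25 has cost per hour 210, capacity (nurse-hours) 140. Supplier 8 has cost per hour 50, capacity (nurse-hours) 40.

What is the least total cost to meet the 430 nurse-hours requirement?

Fill from the cheapest provider first.
Supplier G at 20: take all 140 nurse-hours → 290 still needed.
Supplier 8 at 50: take all 40 nurse-hours → 250 still needed.
Take 50 from Supplier X at 190 → need 200 more.
Supplier Q at 200: take all 200 nurse-hours → 0 still needed.
Supplier 25: unused.
Cost = 140×20 + 40×50 + 50×190 + 200×200 = 54300.

54300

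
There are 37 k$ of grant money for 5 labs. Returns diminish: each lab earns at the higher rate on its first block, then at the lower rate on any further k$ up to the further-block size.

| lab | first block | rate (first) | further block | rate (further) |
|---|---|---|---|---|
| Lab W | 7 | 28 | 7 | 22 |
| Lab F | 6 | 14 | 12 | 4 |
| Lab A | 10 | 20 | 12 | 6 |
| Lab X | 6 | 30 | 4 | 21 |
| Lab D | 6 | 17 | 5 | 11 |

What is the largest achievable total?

Rank every tier by rate: Lab X/tier1 30 > Lab W/tier1 28 > Lab W/tier2 22 > Lab X/tier2 21 > Lab A/tier1 20 > Lab D/tier1 17 > Lab F/tier1 14 > Lab D/tier2 11 > Lab A/tier2 6 > Lab F/tier2 4.
Lab X tier1 at 30: fill all 6 → 31 left.
Lab W tier1 at 28: fill all 7 → 24 left.
Fill Lab W tier2 block (7 at 22) → 17 left.
Lab X tier2 at 21: fill all 4 → 13 left.
Fill Lab A tier1 block (10 at 20) → 3 left.
3 remain; put them into Lab D tier1 at 17.
Total = 30×6 + 28×7 + 22×7 + 21×4 + 20×10 + 17×3 = 865.

865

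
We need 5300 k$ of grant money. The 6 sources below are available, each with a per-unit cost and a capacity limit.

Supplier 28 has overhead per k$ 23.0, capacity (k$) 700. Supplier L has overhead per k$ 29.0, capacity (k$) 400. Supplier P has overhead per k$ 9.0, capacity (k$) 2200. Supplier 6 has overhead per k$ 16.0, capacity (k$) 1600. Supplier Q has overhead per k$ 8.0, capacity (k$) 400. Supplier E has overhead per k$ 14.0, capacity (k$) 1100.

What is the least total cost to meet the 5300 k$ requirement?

Cheapest first:
Take 400 from Supplier Q at 8.0 → need 4900 more.
Supplier P (9.0): use full 2200 → 2700 k$ to go.
Supplier E (14.0): use full 1100 → 1600 k$ to go.
Supplier 6 (16.0): use full 1600 → 0 k$ to go.
Supplier 28, Supplier L: unused.
Cost = 400×8.0 + 2200×9.0 + 1100×14.0 + 1600×16.0 = 64000.

64000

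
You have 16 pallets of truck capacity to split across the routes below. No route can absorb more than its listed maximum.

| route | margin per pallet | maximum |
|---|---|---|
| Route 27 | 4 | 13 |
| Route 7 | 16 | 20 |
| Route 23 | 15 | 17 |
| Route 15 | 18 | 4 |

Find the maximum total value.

264

Rank by margin per pallet: Route 15 18 > Route 7 16 > Route 23 15 > Route 27 4.
Give Route 15 4 to hit its cap of 4 ; 12 left.
Only 12 left; Route 7 takes them to reach 12.
Total = 16×12 + 18×4 = 264.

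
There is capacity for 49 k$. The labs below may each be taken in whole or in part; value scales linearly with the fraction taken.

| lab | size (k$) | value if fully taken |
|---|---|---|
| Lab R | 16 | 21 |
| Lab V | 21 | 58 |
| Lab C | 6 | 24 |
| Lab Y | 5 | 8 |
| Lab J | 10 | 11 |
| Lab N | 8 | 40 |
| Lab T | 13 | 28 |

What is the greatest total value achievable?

Rank by value-to-size ratio: Lab N 40/8≈5, Lab C 24/6≈4, Lab V 58/21≈2.76, Lab T 28/13≈2.15, Lab Y 8/5≈1.6, Lab R 21/16≈1.31, Lab J 11/10≈1.1.
Take all of Lab N (8 k$, value 40) ; 41 k$ left.
Lab C: take in full, 6 k$ for value 24 ; 35 left.
Lab V: take in full, 21 k$ for value 58 ; 14 left.
All 13 k$ of Lab T fit (value 28) ; 1 remain.
1 k$ left: a 1/5 share of Lab Y gives 8×1/5 = 1.6.
Total value = 151.6.

151.6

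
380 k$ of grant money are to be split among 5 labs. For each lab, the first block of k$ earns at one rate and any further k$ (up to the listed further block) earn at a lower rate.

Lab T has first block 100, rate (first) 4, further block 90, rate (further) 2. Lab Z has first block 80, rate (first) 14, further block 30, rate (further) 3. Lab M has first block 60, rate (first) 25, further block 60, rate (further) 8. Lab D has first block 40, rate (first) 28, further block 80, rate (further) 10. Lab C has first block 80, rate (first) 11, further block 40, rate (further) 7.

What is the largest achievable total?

Rank every tier by rate: Lab D/T1 28 > Lab M/T1 25 > Lab Z/T1 14 > Lab C/T1 11 > Lab D/T2 10 > Lab M/T2 8 > Lab C/T2 7 > Lab T/T1 4 > Lab Z/T2 3 > Lab T/T2 2.
Lab D/T1 (28): +40 ; 340 left.
Lab M/T1 (25): +60 ; 280 left.
Lab Z T1 at 14: fill all 80 ; 200 left.
Lab C T1 at 11: fill all 80 ; 120 left.
Lab D T2 at 10: fill all 80 ; 40 left.
40 remain; put them into Lab M T2 at 8.
Total = 28×40 + 25×60 + 14×80 + 11×80 + 10×80 + 8×40 = 5740.

5740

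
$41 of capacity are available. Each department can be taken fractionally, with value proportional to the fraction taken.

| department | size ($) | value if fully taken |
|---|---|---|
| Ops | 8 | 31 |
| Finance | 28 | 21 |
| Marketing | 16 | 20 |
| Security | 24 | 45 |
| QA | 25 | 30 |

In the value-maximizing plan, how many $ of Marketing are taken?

9

Rank by value-to-size ratio: Ops 31/8≈3.88, Security 45/24≈1.88, Marketing 20/16≈1.25, QA 30/25≈1.2, Finance 21/28≈0.75.
All 8 $ of Ops fit (value 31) → 33 remain.
All 24 $ of Security fit (value 45) → 9 remain.
9 $ left: a 9/16 share of Marketing gives 20×9/16 = 11.25.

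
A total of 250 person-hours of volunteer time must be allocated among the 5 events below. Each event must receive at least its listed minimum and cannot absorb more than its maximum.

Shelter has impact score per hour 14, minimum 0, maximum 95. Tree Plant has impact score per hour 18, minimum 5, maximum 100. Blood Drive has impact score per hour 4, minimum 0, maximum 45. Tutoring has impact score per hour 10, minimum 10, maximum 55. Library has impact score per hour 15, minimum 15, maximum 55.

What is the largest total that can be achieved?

3915

Meeting every minimum uses 0+5+0+10+15 = 30 person-hours, leaving 220.
Rank by impact score per hour: Tree Plant 18 > Library 15 > Shelter 14 > Tutoring 10 > Blood Drive 4.
Give Tree Plant 95 more to hit its cap of 100 — 125 left.
Library: +40 to 55 (cap) — 85 left.
Only 85 left; Shelter takes them to reach 85.
Total = 14×85 + 18×100 + 10×10 + 15×55 = 3915.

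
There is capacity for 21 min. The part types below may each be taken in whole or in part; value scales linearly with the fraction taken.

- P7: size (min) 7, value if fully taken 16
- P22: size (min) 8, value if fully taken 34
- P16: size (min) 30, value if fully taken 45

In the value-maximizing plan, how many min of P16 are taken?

Best value per unit of size first: P22 34/8≈4.25, P7 16/7≈2.29, P16 45/30≈1.5.
All 8 min of P22 fit (value 34) ; 13 remain.
All 7 min of P7 fit (value 16) ; 6 remain.
6 min left: a 6/30 share of P16 gives 45×6/30 = 9.

6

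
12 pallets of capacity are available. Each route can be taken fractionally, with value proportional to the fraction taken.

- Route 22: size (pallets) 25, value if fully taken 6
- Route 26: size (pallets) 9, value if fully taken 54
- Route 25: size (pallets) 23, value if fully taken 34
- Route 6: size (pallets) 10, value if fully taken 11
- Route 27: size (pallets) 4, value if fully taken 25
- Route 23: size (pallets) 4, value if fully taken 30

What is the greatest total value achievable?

79

Sort by value density: Route 23 30/4≈7.5, Route 27 25/4≈6.25, Route 26 54/9≈6, Route 25 34/23≈1.48, Route 6 11/10≈1.1, Route 22 6/25≈0.24.
All 4 pallets of Route 23 fit (value 30) → 8 remain.
All 4 pallets of Route 27 fit (value 25) → 4 remain.
Only 4 pallets remain; take 4/9 of Route 26 for value 54×4/9 = 24.
Total value = 79.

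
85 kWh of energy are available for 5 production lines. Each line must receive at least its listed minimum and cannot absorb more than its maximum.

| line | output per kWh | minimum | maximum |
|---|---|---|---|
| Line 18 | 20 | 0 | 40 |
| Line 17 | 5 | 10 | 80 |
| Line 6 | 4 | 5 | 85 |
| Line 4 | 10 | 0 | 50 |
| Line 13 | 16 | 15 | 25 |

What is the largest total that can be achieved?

Meeting every minimum uses 0+10+5+0+15 = 30 kWh, leaving 55.
Order the production lines by output per kWh: Line 18 20 > Line 13 16 > Line 4 10 > Line 17 5 > Line 6 4.
Line 18 takes 40 more to reach its cap of 40 → 15 left.
Line 13 takes 10 more to reach its cap of 25 → 5 left.
Only 5 left; Line 4 takes them to reach 5.
Total = 20×40 + 5×10 + 4×5 + 10×5 + 16×25 = 1320.

1320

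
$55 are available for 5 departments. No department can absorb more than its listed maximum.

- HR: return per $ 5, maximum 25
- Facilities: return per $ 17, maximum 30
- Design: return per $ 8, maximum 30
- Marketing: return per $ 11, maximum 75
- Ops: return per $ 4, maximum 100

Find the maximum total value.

785

Highest return per $ first: Facilities 17 > Marketing 11 > Design 8 > HR 5 > Ops 4.
Facilities takes 30 to reach its cap of 30 ; 25 left.
Marketing has room for 75 but only 25 remain, so it gets 25.
Total = 17×30 + 11×25 = 785.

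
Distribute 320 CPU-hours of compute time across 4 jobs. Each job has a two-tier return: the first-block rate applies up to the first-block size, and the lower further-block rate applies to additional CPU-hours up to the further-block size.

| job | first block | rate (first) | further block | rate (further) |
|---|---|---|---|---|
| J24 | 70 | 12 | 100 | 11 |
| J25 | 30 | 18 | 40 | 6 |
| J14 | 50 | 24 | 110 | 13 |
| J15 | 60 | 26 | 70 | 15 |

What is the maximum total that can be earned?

5780

Treat each block as its own option and order by rate: J15/first 26 > J14/first 24 > J25/first 18 > J15/second 15 > J14/second 13 > J24/first 12 > J24/second 11 > J25/second 6.
J15/first (26): +60 — 260 left.
Fill J14 first block (50 at 24) — 210 left.
Fill J25 first block (30 at 18) — 180 left.
J15/second (15): +70 — 110 left.
J14/second (13): +110 — 0 left.
Total = 26×60 + 24×50 + 18×30 + 15×70 + 13×110 = 5780.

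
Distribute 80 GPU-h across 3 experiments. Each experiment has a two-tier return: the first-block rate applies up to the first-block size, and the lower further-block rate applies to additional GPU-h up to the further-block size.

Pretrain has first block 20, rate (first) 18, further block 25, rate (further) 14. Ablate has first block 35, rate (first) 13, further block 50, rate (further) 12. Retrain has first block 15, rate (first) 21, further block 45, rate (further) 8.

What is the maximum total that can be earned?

1285

Order all 6 blocks by rate: Retrain/T1 21 > Pretrain/T1 18 > Pretrain/T2 14 > Ablate/T1 13 > Ablate/T2 12 > Retrain/T2 8.
Fill Retrain T1 block (15 at 21) ; 65 left.
Fill Pretrain T1 block (20 at 18) ; 45 left.
Fill Pretrain T2 block (25 at 14) ; 20 left.
Ablate T1 at 13: only 20 left, fill 20.
Total = 21×15 + 18×20 + 14×25 + 13×20 = 1285.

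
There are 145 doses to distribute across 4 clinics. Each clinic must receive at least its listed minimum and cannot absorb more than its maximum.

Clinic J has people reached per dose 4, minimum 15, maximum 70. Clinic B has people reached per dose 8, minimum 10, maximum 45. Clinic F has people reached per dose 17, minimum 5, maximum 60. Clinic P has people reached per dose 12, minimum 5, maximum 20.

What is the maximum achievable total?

1700

Meeting every minimum uses 15+10+5+5 = 35 doses, leaving 110.
Order the clinics by people reached per dose: Clinic F 17 > Clinic P 12 > Clinic B 8 > Clinic J 4.
Clinic F takes 55 more to reach its cap of 60 ; 55 left.
Give Clinic P 15 more to hit its cap of 20 ; 40 left.
Clinic B: +35 to 45 (cap) ; 5 left.
Only 5 left; Clinic J takes them to reach 20.
Total = 4×20 + 8×45 + 17×60 + 12×20 = 1700.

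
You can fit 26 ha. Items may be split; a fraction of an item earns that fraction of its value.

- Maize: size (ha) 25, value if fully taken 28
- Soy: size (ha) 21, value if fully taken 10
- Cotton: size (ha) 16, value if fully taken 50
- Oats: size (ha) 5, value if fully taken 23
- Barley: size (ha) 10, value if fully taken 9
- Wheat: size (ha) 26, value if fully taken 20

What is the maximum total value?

78.6

Rank by value-to-size ratio: Oats 23/5≈4.6, Cotton 50/16≈3.12, Maize 28/25≈1.12, Barley 9/10≈0.9, Wheat 20/26≈0.769, Soy 10/21≈0.476.
Oats: take in full, 5 ha for value 23 ; 21 left.
All 16 ha of Cotton fit (value 50) ; 5 remain.
Only 5 ha remain; take 5/25 of Maize for value 28×5/25 = 5.6.
Total value = 78.6.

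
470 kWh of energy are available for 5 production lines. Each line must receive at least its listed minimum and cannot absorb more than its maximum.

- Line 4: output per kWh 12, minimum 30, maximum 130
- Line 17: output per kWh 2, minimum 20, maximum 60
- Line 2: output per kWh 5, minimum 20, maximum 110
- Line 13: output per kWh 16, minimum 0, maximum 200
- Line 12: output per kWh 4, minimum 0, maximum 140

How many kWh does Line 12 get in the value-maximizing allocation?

10

Meeting every minimum uses 30+20+20+0+0 = 70 kWh, leaving 400.
Order the production lines by output per kWh: Line 13 16 > Line 4 12 > Line 2 5 > Line 12 4 > Line 17 2.
Line 13 takes 200 more to reach its cap of 200 ; 200 left.
Line 4: +100 to 130 (cap) ; 100 left.
Line 2 takes 90 more to reach its cap of 110 ; 10 left.
Line 12 has room for 140 more but only 10 remain, so it gets 10.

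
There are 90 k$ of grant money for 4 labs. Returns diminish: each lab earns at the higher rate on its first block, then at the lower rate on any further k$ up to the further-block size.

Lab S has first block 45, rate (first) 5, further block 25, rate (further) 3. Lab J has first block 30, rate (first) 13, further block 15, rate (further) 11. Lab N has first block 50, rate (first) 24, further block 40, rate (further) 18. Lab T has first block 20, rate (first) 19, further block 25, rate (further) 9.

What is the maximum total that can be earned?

Rank every tier by rate: Lab N/T1 24 > Lab T/T1 19 > Lab N/T2 18 > Lab J/T1 13 > Lab J/T2 11 > Lab T/T2 9 > Lab S/T1 5 > Lab S/T2 3.
Fill Lab N T1 block (50 at 24) → 40 left.
Fill Lab T T1 block (20 at 19) → 20 left.
Lab N/T2: +20 of 40 at 18; pool empty.
Total = 24×50 + 19×20 + 18×20 = 1940.

1940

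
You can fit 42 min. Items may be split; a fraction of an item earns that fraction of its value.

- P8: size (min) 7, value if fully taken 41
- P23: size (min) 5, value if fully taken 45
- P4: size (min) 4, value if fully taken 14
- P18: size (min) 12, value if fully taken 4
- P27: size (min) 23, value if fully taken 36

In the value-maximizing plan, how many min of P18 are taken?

3

Sort by value density: P23 45/5≈9, P8 41/7≈5.86, P4 14/4≈3.5, P27 36/23≈1.57, P18 4/12≈0.333.
P23: take in full, 5 min for value 45 ; 37 left.
All 7 min of P8 fit (value 41) ; 30 remain.
P4: take in full, 4 min for value 14 ; 26 left.
Take all of P27 (23 min, value 36) ; 3 min left.
3 min left: a 3/12 share of P18 gives 4×3/12 = 1.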